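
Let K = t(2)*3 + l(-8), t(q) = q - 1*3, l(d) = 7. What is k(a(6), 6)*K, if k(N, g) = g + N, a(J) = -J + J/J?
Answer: 4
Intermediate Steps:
a(J) = 1 - J (a(J) = -J + 1 = 1 - J)
k(N, g) = N + g
t(q) = -3 + q (t(q) = q - 3 = -3 + q)
K = 4 (K = (-3 + 2)*3 + 7 = -1*3 + 7 = -3 + 7 = 4)
k(a(6), 6)*K = ((1 - 1*6) + 6)*4 = ((1 - 6) + 6)*4 = (-5 + 6)*4 = 1*4 = 4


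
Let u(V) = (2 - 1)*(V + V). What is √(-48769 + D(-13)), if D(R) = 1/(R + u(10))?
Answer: I*√2389674/7 ≈ 220.84*I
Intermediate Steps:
u(V) = 2*V (u(V) = 1*(2*V) = 2*V)
D(R) = 1/(20 + R) (D(R) = 1/(R + 2*10) = 1/(R + 20) = 1/(20 + R))
√(-48769 + D(-13)) = √(-48769 + 1/(20 - 13)) = √(-48769 + 1/7) = √(-48769 + ⅐) = √(-341382/7) = I*√2389674/7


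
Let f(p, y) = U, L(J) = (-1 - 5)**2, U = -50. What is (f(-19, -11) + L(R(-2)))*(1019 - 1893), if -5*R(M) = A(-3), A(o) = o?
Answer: 12236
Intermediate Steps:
R(M) = 3/5 (R(M) = -1/5*(-3) = 3/5)
L(J) = 36 (L(J) = (-6)**2 = 36)
f(p, y) = -50
(f(-19, -11) + L(R(-2)))*(1019 - 1893) = (-50 + 36)*(1019 - 1893) = -14*(-874) = 12236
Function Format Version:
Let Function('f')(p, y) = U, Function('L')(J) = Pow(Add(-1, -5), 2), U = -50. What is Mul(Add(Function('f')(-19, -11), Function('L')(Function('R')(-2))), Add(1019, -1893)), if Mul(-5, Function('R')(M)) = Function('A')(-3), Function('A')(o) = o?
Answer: 12236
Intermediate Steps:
Function('R')(M) = Rational(3, 5) (Function('R')(M) = Mul(Rational(-1, 5), -3) = Rational(3, 5))
Function('L')(J) = 36 (Function('L')(J) = Pow(-6, 2) = 36)
Function('f')(p, y) = -50
Mul(Add(Function('f')(-19, -11), Function('L')(Function('R')(-2))), Add(1019, -1893)) = Mul(Add(-50, 36), Add(1019, -1893)) = Mul(-14, -874) = 12236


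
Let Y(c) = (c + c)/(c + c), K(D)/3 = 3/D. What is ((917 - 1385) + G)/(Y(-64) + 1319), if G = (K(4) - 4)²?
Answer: -7439/21120 ≈ -0.35223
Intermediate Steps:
K(D) = 9/D (K(D) = 3*(3/D) = 9/D)
Y(c) = 1 (Y(c) = (2*c)/((2*c)) = (2*c)*(1/(2*c)) = 1)
G = 49/16 (G = (9/4 - 4)² = (-7/4)² = 49/16 ≈ 3.0625)
((917 - 1385) + G)/(Y(-64) + 1319) = ((917 - 1385) + 49/16)/(1 + 1319) = (-468 + 49/16)/1320 = -7439/16*1/1320 = -7439/21120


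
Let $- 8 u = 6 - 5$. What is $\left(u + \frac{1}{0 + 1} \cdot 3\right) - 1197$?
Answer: $- \frac{9553}{8} \approx -1194.1$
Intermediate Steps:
$u = - \frac{1}{8}$ ($u = - \frac{6 - 5}{8} = \left(- \frac{1}{8}\right) 1 = - \frac{1}{8} \approx -0.125$)
$\left(u + \frac{1}{0 + 1} \cdot 3\right) - 1197 = \left(- \frac{1}{8} + \frac{1}{0 + 1} \cdot 3\right) - 1197 = \left(- \frac{1}{8} + 1^{-1} \cdot 3\right) - 1197 = \left(- \frac{1}{8} + 1 \cdot 3\right) - 1197 = \left(- \frac{1}{8} + 3\right) - 1197 = \frac{23}{8} - 1197 = - \frac{9553}{8}$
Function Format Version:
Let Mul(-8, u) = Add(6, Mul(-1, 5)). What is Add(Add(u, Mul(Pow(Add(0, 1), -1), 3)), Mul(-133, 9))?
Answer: Rational(-9553, 8) ≈ -1194.1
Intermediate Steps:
u = Rational(-1, 8) (u = Mul(Rational(-1, 8), Add(6, Mul(-1, 5))) = Mul(Rational(-1, 8), Add(6, -5)) = Mul(Rational(-1, 8), 1) = Rational(-1, 8) ≈ -0.12500)
Add(Add(u, Mul(Pow(Add(0, 1), -1), 3)), Mul(-133, 9)) = Add(Add(Rational(-1, 8), Mul(Pow(Add(0, 1), -1), 3)), Mul(-133, 9)) = Add(Add(Rational(-1, 8), Mul(Pow(1, -1), 3)), -1197) = Add(Add(Rational(-1, 8), Mul(1, 3)), -1197) = Add(Add(Rational(-1, 8), 3), -1197) = Add(Rational(23, 8), -1197) = Rational(-9553, 8)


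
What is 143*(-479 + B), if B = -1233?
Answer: -244816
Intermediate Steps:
143*(-479 + B) = 143*(-479 - 1233) = 143*(-1712) = -244816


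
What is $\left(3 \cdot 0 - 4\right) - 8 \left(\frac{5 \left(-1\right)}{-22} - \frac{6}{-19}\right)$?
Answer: $- \frac{1744}{209} \approx -8.3445$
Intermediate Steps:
$\left(3 \cdot 0 - 4\right) - 8 \left(\frac{5 \left(-1\right)}{-22} - \frac{6}{-19}\right) = \left(0 - 4\right) - 8 \left(\left(-5\right) \left(- \frac{1}{22}\right) - - \frac{6}{19}\right) = -4 - 8 \left(\frac{5}{22} + \frac{6}{19}\right) = -4 - \frac{908}{209} = - \frac{1744}{209}$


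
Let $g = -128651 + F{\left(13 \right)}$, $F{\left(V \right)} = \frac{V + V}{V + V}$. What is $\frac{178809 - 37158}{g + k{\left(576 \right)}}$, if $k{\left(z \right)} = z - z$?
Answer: $- \frac{141651}{128650} \approx -1.1011$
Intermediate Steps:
$F{\left(V \right)} = 1$ ($F{\left(V \right)} = \frac{2 V}{2 V} = 2 V \frac{1}{2 V} = 1$)
$k{\left(z \right)} = 0$
$g = -128650$ ($g = -128651 + 1 = -128650$)
$\frac{178809 - 37158}{g + k{\left(576 \right)}} = \frac{178809 - 37158}{-128650 + 0} = \frac{141651}{-128650} = 141651 \left(- \frac{1}{128650}\right) = - \frac{141651}{128650}$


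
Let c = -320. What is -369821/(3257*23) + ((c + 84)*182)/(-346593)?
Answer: -9612291737/1997202171 ≈ -4.8129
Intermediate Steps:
-369821/(3257*23) + ((c + 84)*182)/(-346593) = -369821/(3257*23) + ((-320 + 84)*182)/(-346593) = -369821/74911 - 236*182*(-1/346593) = -369821*1/74911 - 42952*(-1/346593) = -369821/74911 + 3304/26661 = -9612291737/1997202171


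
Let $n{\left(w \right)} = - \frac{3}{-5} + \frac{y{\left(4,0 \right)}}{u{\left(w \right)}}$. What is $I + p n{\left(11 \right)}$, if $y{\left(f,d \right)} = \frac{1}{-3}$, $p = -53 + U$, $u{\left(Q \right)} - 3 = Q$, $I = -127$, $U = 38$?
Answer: $- \frac{1899}{14} \approx -135.64$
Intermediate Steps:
$u{\left(Q \right)} = 3 + Q$
$p = -15$ ($p = -53 + 38 = -15$)
$y{\left(f,d \right)} = - \frac{1}{3}$
$n{\left(w \right)} = \frac{3}{5} - \frac{1}{3 \left(3 + w\right)}$ ($n{\left(w \right)} = - \frac{3}{-5} - \frac{1}{3 \left(3 + w\right)} = \left(-3\right) \left(- \frac{1}{5}\right) - \frac{1}{3 \left(3 + w\right)} = \frac{3}{5} - \frac{1}{3 \left(3 + w\right)}$)
$I + p n{\left(11 \right)} = -127 - 15 \frac{22 + 9 \cdot 11}{15 \left(3 + 11\right)} = -127 - 15 \frac{22 + 99}{15 \cdot 14} = -127 - 15 \cdot \frac{1}{15} \cdot \frac{1}{14} \cdot 121 = -127 - \frac{121}{14} = - \frac{1899}{14}$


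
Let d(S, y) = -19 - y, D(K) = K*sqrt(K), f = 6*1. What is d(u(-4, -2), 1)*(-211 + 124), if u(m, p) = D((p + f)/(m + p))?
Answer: 1740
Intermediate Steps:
f = 6
D(K) = K**(3/2)
u(m, p) = ((6 + p)/(m + p))**(3/2) (u(m, p) = ((p + 6)/(m + p))**(3/2) = ((6 + p)/(m + p))**(3/2))
d(u(-4, -2), 1)*(-211 + 124) = (-19 - 1*1)*(-211 + 124) = (-19 - 1)*(-87) = -20*(-87) = 1740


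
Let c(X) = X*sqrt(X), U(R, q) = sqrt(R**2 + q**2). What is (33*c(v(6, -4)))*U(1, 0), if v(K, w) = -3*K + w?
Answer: -726*I*sqrt(22) ≈ -3405.2*I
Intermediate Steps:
v(K, w) = w - 3*K
c(X) = X**(3/2)
(33*c(v(6, -4)))*U(1, 0) = (33*(-4 - 3*6)**(3/2))*sqrt(1**2 + 0**2) = (33*(-4 - 18)**(3/2))*sqrt(1 + 0) = (33*(-22)**(3/2))*sqrt(1) = (33*(-22*I*sqrt(22)))*1 = -726*I*sqrt(22)*1 = -726*I*sqrt(22)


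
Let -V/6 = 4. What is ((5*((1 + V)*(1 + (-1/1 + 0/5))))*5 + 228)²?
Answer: 51984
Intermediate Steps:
V = -24 (V = -6*4 = -24)
((5*((1 + V)*(1 + (-1/1 + 0/5))))*5 + 228)² = ((5*((1 - 24)*(1 + (-1/1 + 0/5))))*5 + 228)² = ((5*(-23*(1 + (-1*1 + 0*(⅕)))))*5 + 228)² = ((5*(-23*(1 + (-1 + 0))))*5 + 228)² = ((5*(-23*(1 - 1)))*5 + 228)² = ((5*(-23*0))*5 + 228)² = ((5*0)*5 + 228)² = (0*5 + 228)² = (0 + 228)² = 228² = 51984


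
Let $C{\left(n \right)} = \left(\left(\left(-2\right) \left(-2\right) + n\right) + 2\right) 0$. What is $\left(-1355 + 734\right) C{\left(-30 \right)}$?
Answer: $0$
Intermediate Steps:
$C{\left(n \right)} = 0$ ($C{\left(n \right)} = \left(\left(4 + n\right) + 2\right) 0 = \left(6 + n\right) 0 = 0$)
$\left(-1355 + 734\right) C{\left(-30 \right)} = \left(-1355 + 734\right) 0 = \left(-621\right) 0 = 0$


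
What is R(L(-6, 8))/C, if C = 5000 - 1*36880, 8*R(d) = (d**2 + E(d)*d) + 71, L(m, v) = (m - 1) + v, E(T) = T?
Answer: -73/255040 ≈ -0.00028623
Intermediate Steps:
L(m, v) = -1 + m + v (L(m, v) = (-1 + m) + v = -1 + m + v)
R(d) = 71/8 + d**2/4 (R(d) = ((d**2 + d*d) + 71)/8 = ((d**2 + d**2) + 71)/8 = (2*d**2 + 71)/8 = (71 + 2*d**2)/8 = 71/8 + d**2/4)
C = -31880 (C = 5000 - 36880 = -31880)
R(L(-6, 8))/C = (71/8 + (-1 - 6 + 8)**2/4)/(-31880) = (71/8 + (1/4)*1**2)*(-1/31880) = (71/8 + (1/4)*1)*(-1/31880) = (71/8 + 1/4)*(-1/31880) = (73/8)*(-1/31880) = -73/255040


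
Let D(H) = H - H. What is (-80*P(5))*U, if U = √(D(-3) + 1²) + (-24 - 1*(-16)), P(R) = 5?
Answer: 2800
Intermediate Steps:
D(H) = 0
U = -7 (U = √(0 + 1²) + (-24 - 1*(-16)) = √(0 + 1) + (-24 + 16) = √1 - 8 = 1 - 8 = -7)
(-80*P(5))*U = -80*5*(-7) = -400*(-7) = 2800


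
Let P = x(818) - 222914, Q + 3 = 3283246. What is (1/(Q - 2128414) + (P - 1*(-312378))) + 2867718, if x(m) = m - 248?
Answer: 3415697784409/1154829 ≈ 2.9578e+6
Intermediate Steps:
Q = 3283243 (Q = -3 + 3283246 = 3283243)
x(m) = -248 + m
P = -222344 (P = (-248 + 818) - 222914 = 570 - 222914 = -222344)
(1/(Q - 2128414) + (P - 1*(-312378))) + 2867718 = (1/(3283243 - 2128414) + (-222344 - 1*(-312378))) + 2867718 = (1/1154829 + (-222344 + 312378)) + 2867718 = (1/1154829 + 90034) + 2867718 = 103973874187/1154829 + 2867718 = 3415697784409/1154829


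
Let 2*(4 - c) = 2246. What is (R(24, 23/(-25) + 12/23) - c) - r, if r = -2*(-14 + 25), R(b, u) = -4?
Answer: 1137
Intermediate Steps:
c = -1119 (c = 4 - ½*2246 = 4 - 1123 = -1119)
r = -22 (r = -2*11 = -22)
(R(24, 23/(-25) + 12/23) - c) - r = (-4 - 1*(-1119)) - 1*(-22) = (-4 + 1119) + 22 = 1115 + 22 = 1137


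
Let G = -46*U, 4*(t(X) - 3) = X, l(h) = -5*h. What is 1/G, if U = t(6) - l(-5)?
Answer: 1/943 ≈ 0.0010604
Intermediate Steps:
t(X) = 3 + X/4
U = -41/2 (U = (3 + (¼)*6) - (-5)*(-5) = (3 + 3/2) - 1*25 = 9/2 - 25 = -41/2 ≈ -20.500)
G = 943 (G = -46*(-41/2) = 943)
1/G = 1/943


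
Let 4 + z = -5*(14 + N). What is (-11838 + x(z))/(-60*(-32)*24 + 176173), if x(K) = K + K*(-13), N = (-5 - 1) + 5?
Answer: -11010/222253 ≈ -0.049538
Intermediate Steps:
N = -1 (N = -6 + 5 = -1)
z = -69 (z = -4 - 5*(14 - 1) = -4 - 5*13 = -4 - 65 = -69)
x(K) = -12*K (x(K) = K - 13*K = -12*K)
(-11838 + x(z))/(-60*(-32)*24 + 176173) = (-11838 - 12*(-69))/(-60*(-32)*24 + 176173) = (-11838 + 828)/(1920*24 + 176173) = -11010/(46080 + 176173) = -11010/222253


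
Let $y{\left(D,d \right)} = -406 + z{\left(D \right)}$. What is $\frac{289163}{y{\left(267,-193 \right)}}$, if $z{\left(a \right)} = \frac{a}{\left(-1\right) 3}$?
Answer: $- \frac{289163}{495} \approx -584.17$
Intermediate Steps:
$z{\left(a \right)} = - \frac{a}{3}$ ($z{\left(a \right)} = \frac{a}{-3} = a \left(- \frac{1}{3}\right) = - \frac{a}{3}$)
$y{\left(D,d \right)} = -406 - \frac{D}{3}$
$\frac{289163}{y{\left(267,-193 \right)}} = \frac{289163}{-406 - 89} = \frac{289163}{-495} = 289163 \left(- \frac{1}{495}\right) = - \frac{289163}{495}$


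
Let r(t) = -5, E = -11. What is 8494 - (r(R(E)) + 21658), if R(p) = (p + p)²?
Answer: -13159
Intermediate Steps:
R(p) = 4*p² (R(p) = (2*p)² = 4*p²)
8494 - (r(R(E)) + 21658) = 8494 - (-5 + 21658) = 8494 - 1*21653 = 8494 - 21653 = -13159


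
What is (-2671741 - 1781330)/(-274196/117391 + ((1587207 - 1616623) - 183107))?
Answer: 522750457761/24948561689 ≈ 20.953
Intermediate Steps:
(-2671741 - 1781330)/(-274196/117391 + ((1587207 - 1616623) - 183107)) = -4453071/(-274196*1/117391 + (-29416 - 183107)) = -4453071/(-274196/117391 - 212523) = -4453071/(-24948561689/117391) = -4453071*(-117391/24948561689) = 522750457761/24948561689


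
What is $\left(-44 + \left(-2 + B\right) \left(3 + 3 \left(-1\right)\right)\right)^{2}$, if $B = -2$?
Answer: $1936$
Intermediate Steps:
$\left(-44 + \left(-2 + B\right) \left(3 + 3 \left(-1\right)\right)\right)^{2} = \left(-44 + \left(-2 - 2\right) \left(3 + 3 \left(-1\right)\right)\right)^{2} = \left(-44 - 4 \left(3 - 3\right)\right)^{2} = \left(-44 - 0\right)^{2} = \left(-44 + 0\right)^{2} = \left(-44\right)^{2} = 1936$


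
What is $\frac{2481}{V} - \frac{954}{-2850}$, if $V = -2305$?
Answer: $- \frac{162396}{218975} \approx -0.74162$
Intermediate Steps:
$\frac{2481}{V} - \frac{954}{-2850} = \frac{2481}{-2305} - \frac{954}{-2850} = 2481 \left(- \frac{1}{2305}\right) - - \frac{159}{475} = - \frac{2481}{2305} + \frac{159}{475} = - \frac{162396}{218975}$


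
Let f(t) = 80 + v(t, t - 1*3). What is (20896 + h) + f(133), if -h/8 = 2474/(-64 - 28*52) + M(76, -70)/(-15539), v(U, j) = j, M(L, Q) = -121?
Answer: 31175912513/1476205 ≈ 21119.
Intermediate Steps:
f(t) = 77 + t (f(t) = 80 + (t - 1*3) = 80 + (t - 3) = 80 + (-3 + t) = 77 + t)
h = 19129783/1476205 (h = -8*(2474/(-64 - 28*52) - 121/(-15539)) = -8*(2474/(-64 - 1456) - 121*(-1/15539)) = -8*(2474/(-1520) + 121/15539) = -8*(2474*(-1/1520) + 121/15539) = -8*(-1237/760 + 121/15539) = -8*(-19129783/11809640) = 19129783/1476205 ≈ 12.959)
(20896 + h) + f(133) = (20896 + 19129783/1476205) + (77 + 133) = 30865909463/1476205 + 210 = 31175912513/1476205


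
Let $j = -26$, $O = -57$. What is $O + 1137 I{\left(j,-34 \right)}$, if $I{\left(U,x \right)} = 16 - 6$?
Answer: $11313$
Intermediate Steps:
$I{\left(U,x \right)} = 10$ ($I{\left(U,x \right)} = 16 - 6 = 10$)
$O + 1137 I{\left(j,-34 \right)} = -57 + 1137 \cdot 10 = -57 + 11370 = 11313$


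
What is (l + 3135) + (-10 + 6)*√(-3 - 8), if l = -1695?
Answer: 1440 - 4*I*√11 ≈ 1440.0 - 13.266*I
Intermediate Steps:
(l + 3135) + (-10 + 6)*√(-3 - 8) = (-1695 + 3135) + (-10 + 6)*√(-3 - 8) = 1440 - 4*I*√11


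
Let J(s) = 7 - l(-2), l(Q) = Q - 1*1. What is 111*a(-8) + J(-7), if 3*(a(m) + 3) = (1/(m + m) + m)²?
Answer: 533029/256 ≈ 2082.1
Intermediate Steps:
l(Q) = -1 + Q (l(Q) = Q - 1 = -1 + Q)
J(s) = 10 (J(s) = 7 - (-1 - 2) = 7 - 1*(-3) = 7 + 3 = 10)
a(m) = -3 + (m + 1/(2*m))²/3 (a(m) = -3 + (1/(m + m) + m)²/3 = -3 + (1/(2*m) + m)²/3 = -3 + (m + 1/(2*m))²/3)
111*a(-8) + J(-7) = 111*(-8/3 + (⅓)*(-8)² + (1/12)/(-8)²) + 10 = 111*(-8/3 + (⅓)*64 + (1/12)*(1/64)) + 10 = 111*(-8/3 + 64/3 + 1/768) + 10 = 111*(4779/256) + 10 = 530469/256 + 10 = 533029/256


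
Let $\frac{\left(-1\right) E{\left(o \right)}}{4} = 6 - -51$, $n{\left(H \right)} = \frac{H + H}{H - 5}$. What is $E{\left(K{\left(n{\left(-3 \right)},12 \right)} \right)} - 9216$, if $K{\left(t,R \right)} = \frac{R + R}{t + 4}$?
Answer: $-9444$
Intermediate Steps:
$n{\left(H \right)} = \frac{2 H}{-5 + H}$
$K{\left(t,R \right)} = \frac{2 R}{4 + t}$
$E{\left(o \right)} = -228$ ($E{\left(o \right)} = - 4 \left(6 - -51\right) = - 4 \left(6 + 51\right) = \left(-4\right) 57 = -228$)
$E{\left(K{\left(n{\left(-3 \right)},12 \right)} \right)} - 9216 = -228 - 9216 = -9444$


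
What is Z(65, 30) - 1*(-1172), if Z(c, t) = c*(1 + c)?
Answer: 5462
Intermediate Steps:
Z(65, 30) - 1*(-1172) = 65*(1 + 65) - 1*(-1172) = 65*66 + 1172 = 4290 + 1172 = 5462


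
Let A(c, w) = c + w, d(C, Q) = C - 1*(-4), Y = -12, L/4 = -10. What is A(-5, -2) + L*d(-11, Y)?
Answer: 273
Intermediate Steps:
L = -40 (L = 4*(-10) = -40)
d(C, Q) = 4 + C (d(C, Q) = C + 4 = 4 + C)
A(-5, -2) + L*d(-11, Y) = (-5 - 2) - 40*(4 - 11) = -7 - 40*(-7) = -7 + 280 = 273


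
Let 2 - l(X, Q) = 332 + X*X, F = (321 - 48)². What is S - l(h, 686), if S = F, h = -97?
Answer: 84268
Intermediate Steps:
F = 74529 (F = 273² = 74529)
S = 74529
l(X, Q) = -330 - X² (l(X, Q) = 2 - (332 + X*X) = 2 - (332 + X²) = 2 + (-332 - X²) = -330 - X²)
S - l(h, 686) = 74529 - (-330 - 1*(-97)²) = 74529 - (-330 - 1*9409) = 74529 - (-330 - 9409) = 74529 - 1*(-9739) = 74529 + 9739 = 84268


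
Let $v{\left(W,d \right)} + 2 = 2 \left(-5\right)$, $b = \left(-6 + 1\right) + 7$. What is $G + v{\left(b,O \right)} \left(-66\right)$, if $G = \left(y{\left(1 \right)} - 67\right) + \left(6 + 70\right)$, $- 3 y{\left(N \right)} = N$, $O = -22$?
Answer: $\frac{2402}{3} \approx 800.67$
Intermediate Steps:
$b = 2$ ($b = -5 + 7 = 2$)
$y{\left(N \right)} = - \frac{N}{3}$
$v{\left(W,d \right)} = -12$ ($v{\left(W,d \right)} = -2 + 2 \left(-5\right) = -2 - 10 = -12$)
$G = \frac{26}{3}$ ($G = \left(\left(- \frac{1}{3}\right) 1 - 67\right) + \left(6 + 70\right) = \left(- \frac{1}{3} - 67\right) + 76 = - \frac{202}{3} + 76 = \frac{26}{3} \approx 8.6667$)
$G + v{\left(b,O \right)} \left(-66\right) = \frac{26}{3} - -792 = \frac{26}{3} + 792 = \frac{2402}{3}$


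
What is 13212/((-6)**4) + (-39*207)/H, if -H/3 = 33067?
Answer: 12232465/1190412 ≈ 10.276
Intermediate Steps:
H = -99201 (H = -3*33067 = -99201)
13212/((-6)**4) + (-39*207)/H = 13212/((-6)**4) - 39*207/(-99201) = 13212/1296 - 8073*(-1/99201) = 13212*(1/1296) + 2691/33067 = 367/36 + 2691/33067 = 12232465/1190412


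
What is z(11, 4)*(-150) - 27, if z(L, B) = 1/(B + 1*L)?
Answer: -37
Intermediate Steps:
z(L, B) = 1/(B + L)
z(11, 4)*(-150) - 27 = -150/(4 + 11) - 27 = -150/15 - 27 = (1/15)*(-150) - 27 = -10 - 27 = -37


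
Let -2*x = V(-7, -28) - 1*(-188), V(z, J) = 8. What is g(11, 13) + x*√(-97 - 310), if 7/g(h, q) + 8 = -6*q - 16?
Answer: -7/102 - 98*I*√407 ≈ -0.068627 - 1977.1*I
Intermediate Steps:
g(h, q) = 7/(-24 - 6*q) (g(h, q) = 7/(-8 + (-6*q - 16)) = 7/(-8 + (-16 - 6*q)) = 7/(-24 - 6*q))
x = -98 (x = -(8 - 1*(-188))/2 = -(8 + 188)/2 = -½*196 = -98)
g(11, 13) + x*√(-97 - 310) = -7/(24 + 6*13) - 98*√(-97 - 310) = -7/(24 + 78) - 98*I*√407 = -7/102 - 98*I*√407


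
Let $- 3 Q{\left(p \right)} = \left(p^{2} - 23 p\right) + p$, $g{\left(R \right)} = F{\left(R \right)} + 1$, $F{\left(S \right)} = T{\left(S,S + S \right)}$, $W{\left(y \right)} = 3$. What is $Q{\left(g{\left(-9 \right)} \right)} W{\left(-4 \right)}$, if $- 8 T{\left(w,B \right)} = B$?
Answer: $\frac{975}{16} \approx 60.938$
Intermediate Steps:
$T{\left(w,B \right)} = - \frac{B}{8}$
$F{\left(S \right)} = - \frac{S}{4}$ ($F{\left(S \right)} = - \frac{S + S}{8} = - \frac{2 S}{8} = - \frac{S}{4}$)
$g{\left(R \right)} = 1 - \frac{R}{4}$ ($g{\left(R \right)} = - \frac{R}{4} + 1 = 1 - \frac{R}{4}$)
$Q{\left(p \right)} = - \frac{p^{2}}{3} + \frac{22 p}{3}$ ($Q{\left(p \right)} = - \frac{\left(p^{2} - 23 p\right) + p}{3} = - \frac{p^{2} - 22 p}{3} = - \frac{p^{2}}{3} + \frac{22 p}{3}$)
$Q{\left(g{\left(-9 \right)} \right)} W{\left(-4 \right)} = \frac{\left(1 - - \frac{9}{4}\right) \left(22 - \left(1 - - \frac{9}{4}\right)\right)}{3} \cdot 3 = \frac{\left(1 + \frac{9}{4}\right) \left(22 - \left(1 + \frac{9}{4}\right)\right)}{3} \cdot 3 = \frac{1}{3} \cdot \frac{13}{4} \left(22 - \frac{13}{4}\right) 3 = \frac{1}{3} \cdot \frac{13}{4} \cdot \frac{75}{4} \cdot 3 = \frac{325}{16} \cdot 3 = \frac{975}{16}$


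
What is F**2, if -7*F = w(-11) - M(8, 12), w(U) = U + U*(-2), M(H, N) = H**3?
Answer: 251001/49 ≈ 5122.5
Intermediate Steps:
w(U) = -U (w(U) = U - 2*U = -U)
F = 501/7 (F = -(-1*(-11) - 1*8**3)/7 = -(11 - 1*512)/7 = -(11 - 512)/7 = -1/7*(-501) = 501/7 ≈ 71.571)
F**2 = (501/7)**2 = 251001/49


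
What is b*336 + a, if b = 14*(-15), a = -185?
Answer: -70745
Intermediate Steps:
b = -210
b*336 + a = -210*336 - 185 = -70560 - 185 = -70745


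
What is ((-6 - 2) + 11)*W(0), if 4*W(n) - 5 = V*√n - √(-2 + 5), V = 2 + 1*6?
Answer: 15/4 - 3*√3/4 ≈ 2.4510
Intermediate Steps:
V = 8 (V = 2 + 6 = 8)
W(n) = 5/4 + 2*√n - √3/4 (W(n) = 5/4 + (8*√n - √(-2 + 5))/4 = 5/4 + (8*√n - √3)/4 = 5/4 + (-√3 + 8*√n)/4 = 5/4 + (2*√n - √3/4) = 5/4 + 2*√n - √3/4)
((-6 - 2) + 11)*W(0) = ((-6 - 2) + 11)*(5/4 + 2*√0 - √3/4) = (-8 + 11)*(5/4 + 2*0 - √3/4) = 3*(5/4 + 0 - √3/4) = 3*(5/4 - √3/4) = 15/4 - 3*√3/4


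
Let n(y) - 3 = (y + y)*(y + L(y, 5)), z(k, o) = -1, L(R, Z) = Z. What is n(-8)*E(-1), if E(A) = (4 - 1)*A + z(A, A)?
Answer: -204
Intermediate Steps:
n(y) = 3 + 2*y*(5 + y) (n(y) = 3 + (y + y)*(y + 5) = 3 + (2*y)*(5 + y) = 3 + 2*y*(5 + y))
E(A) = -1 + 3*A (E(A) = (4 - 1)*A - 1 = 3*A - 1 = -1 + 3*A)
n(-8)*E(-1) = (3 + 2*(-8)² + 10*(-8))*(-1 + 3*(-1)) = (3 + 2*64 - 80)*(-1 - 3) = (3 + 128 - 80)*(-4) = 51*(-4) = -204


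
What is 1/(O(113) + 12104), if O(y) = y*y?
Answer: 1/24873 ≈ 4.0204e-5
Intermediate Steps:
O(y) = y²
1/(O(113) + 12104) = 1/(113² + 12104) = 1/(12769 + 12104) = 1/24873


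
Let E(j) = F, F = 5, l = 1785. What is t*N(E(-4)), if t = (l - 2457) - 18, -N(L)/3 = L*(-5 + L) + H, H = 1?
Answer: 2070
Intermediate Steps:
E(j) = 5
N(L) = -3 - 3*L*(-5 + L) (N(L) = -3*(L*(-5 + L) + 1) = -3*(1 + L*(-5 + L)) = -3 - 3*L*(-5 + L))
t = -690 (t = (1785 - 2457) - 18 = -672 - 18 = -690)
t*N(E(-4)) = -690*(-3 - 3*5² + 15*5) = -690*(-3 - 3*25 + 75) = -690*(-3 - 75 + 75) = -690*(-3) = 2070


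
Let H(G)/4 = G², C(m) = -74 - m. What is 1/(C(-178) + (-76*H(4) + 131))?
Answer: -1/4629 ≈ -0.00021603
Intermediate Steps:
H(G) = 4*G²
1/(C(-178) + (-76*H(4) + 131)) = 1/((-74 - 1*(-178)) + (-304*4² + 131)) = 1/((-74 + 178) + (-304*16 + 131)) = 1/(104 + (-76*64 + 131)) = 1/(104 + (-4864 + 131)) = 1/(104 - 4733) = 1/(-4629) = -1/4629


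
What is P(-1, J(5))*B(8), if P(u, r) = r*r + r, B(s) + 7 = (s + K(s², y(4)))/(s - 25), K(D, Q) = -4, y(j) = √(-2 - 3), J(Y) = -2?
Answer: -246/17 ≈ -14.471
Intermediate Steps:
y(j) = I*√5 (y(j) = √(-5) = I*√5)
B(s) = -7 + (-4 + s)/(-25 + s) (B(s) = -7 + (s - 4)/(s - 25) = -7 + (-4 + s)/(-25 + s))
P(u, r) = r + r² (P(u, r) = r² + r = r + r²)
P(-1, J(5))*B(8) = (-2*(1 - 2))*(3*(57 - 2*8)/(-25 + 8)) = (-2*(-1))*(3*(57 - 16)/(-17)) = 2*(3*(-1/17)*41) = 2*(-123/17) = -246/17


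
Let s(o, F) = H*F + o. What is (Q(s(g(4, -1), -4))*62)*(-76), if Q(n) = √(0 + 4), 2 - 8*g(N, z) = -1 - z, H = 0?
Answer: -9424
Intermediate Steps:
g(N, z) = 3/8 + z/8 (g(N, z) = ¼ - (-1 - z)/8 = ¼ + (⅛ + z/8) = 3/8 + z/8)
s(o, F) = o (s(o, F) = 0*F + o = 0 + o = o)
Q(n) = 2 (Q(n) = √4 = 2)
(Q(s(g(4, -1), -4))*62)*(-76) = (2*62)*(-76) = 124*(-76) = -9424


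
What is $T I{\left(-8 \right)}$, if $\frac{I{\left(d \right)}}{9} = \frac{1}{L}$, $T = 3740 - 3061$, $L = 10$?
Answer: $\frac{6111}{10} \approx 611.1$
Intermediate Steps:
$T = 679$ ($T = 3740 - 3061 = 679$)
$I{\left(d \right)} = \frac{9}{10}$
$T I{\left(-8 \right)} = 679 \cdot \frac{9}{10} = \frac{6111}{10}$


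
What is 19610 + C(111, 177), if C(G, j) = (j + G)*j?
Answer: 70586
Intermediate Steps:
C(G, j) = j*(G + j) (C(G, j) = (G + j)*j = j*(G + j))
19610 + C(111, 177) = 19610 + 177*(111 + 177) = 19610 + 177*288 = 19610 + 50976 = 70586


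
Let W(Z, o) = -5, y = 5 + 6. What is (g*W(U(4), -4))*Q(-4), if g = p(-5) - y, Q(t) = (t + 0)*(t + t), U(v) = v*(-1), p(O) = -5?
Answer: 2560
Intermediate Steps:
y = 11
U(v) = -v
Q(t) = 2*t² (Q(t) = t*(2*t) = 2*t²)
g = -16 (g = -5 - 1*11 = -5 - 11 = -16)
(g*W(U(4), -4))*Q(-4) = (-16*(-5))*(2*(-4)²) = 80*(2*16) = 80*32 = 2560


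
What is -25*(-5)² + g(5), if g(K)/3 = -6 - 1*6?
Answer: -661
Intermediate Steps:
g(K) = -36 (g(K) = 3*(-6 - 1*6) = 3*(-6 - 6) = 3*(-12) = -36)
-25*(-5)² + g(5) = -25*(-5)² - 36 = -25*25 - 36 = -625 - 36 = -661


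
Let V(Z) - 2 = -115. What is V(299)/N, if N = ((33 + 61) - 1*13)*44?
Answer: -113/3564 ≈ -0.031706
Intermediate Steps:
V(Z) = -113 (V(Z) = 2 - 115 = -113)
N = 3564 (N = (94 - 13)*44 = 81*44 = 3564)
V(299)/N = -113/3564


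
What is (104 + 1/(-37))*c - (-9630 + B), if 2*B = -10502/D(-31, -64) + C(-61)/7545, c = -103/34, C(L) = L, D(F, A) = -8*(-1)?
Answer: 378578639351/37966440 ≈ 9971.4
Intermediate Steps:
D(F, A) = 8
c = -103/34 (c = -103*1/34 = -103/34 ≈ -3.0294)
B = -39619039/60360 (B = (-10502/8 - 61/7545)/2 = (-10502*1/8 - 61*1/7545)/2 = (-5251/4 - 61/7545)/2 = (1/2)*(-39619039/30180) = -39619039/60360 ≈ -656.38)
(104 + 1/(-37))*c - (-9630 + B) = (104 + 1/(-37))*(-103/34) - (-9630 - 39619039/60360) = (104 - 1/37)*(-103/34) - 1*(-620885839/60360) = (3847/37)*(-103/34) + 620885839/60360 = -396241/1258 + 620885839/60360 = 378578639351/37966440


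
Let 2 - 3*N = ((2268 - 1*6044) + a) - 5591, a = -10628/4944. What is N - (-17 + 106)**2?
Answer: -17788327/3708 ≈ -4797.3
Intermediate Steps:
a = -2657/1236 (a = -10628*1/4944 = -2657/1236 ≈ -2.1497)
N = 11582741/3708 (N = 2/3 - (((2268 - 1*6044) - 2657/1236) - 5591)/3 = 2/3 - (((2268 - 6044) - 2657/1236) - 5591)/3 = 2/3 - ((-3776 - 2657/1236) - 5591)/3 = 2/3 - (-4669793/1236 - 5591)/3 = 2/3 - 1/3*(-11580269/1236) = 2/3 + 11580269/3708 = 11582741/3708 ≈ 3123.7)
N - (-17 + 106)**2 = 11582741/3708 - (-17 + 106)**2 = 11582741/3708 - 1*89**2 = 11582741/3708 - 1*7921 = 11582741/3708 - 7921 = -17788327/3708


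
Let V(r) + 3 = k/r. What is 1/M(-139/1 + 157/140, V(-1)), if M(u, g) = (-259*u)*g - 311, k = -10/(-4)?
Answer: -40/7868761 ≈ -5.0834e-6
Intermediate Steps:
k = 5/2 (k = -10*(-¼) = 5/2 ≈ 2.5000)
V(r) = -3 + 5/(2*r)
M(u, g) = -311 - 259*g*u (M(u, g) = -259*g*u - 311 = -311 - 259*g*u)
1/M(-139/1 + 157/140, V(-1)) = 1/(-311 - 259*(-3 + (5/2)/(-1))*(-139/1 + 157/140)) = 1/(-311 - 259*(-3 + (5/2)*(-1))*(-139*1 + 157*(1/140))) = 1/(-311 - 259*(-3 - 5/2)*(-139 + 157/140)) = 1/(-311 - 259*(-11/2)*(-19303/140)) = 1/(-311 - 7856321/40) = 1/(-7868761/40) = -40/7868761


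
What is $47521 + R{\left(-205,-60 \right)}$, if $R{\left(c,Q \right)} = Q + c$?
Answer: $47256$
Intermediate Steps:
$47521 + R{\left(-205,-60 \right)} = 47521 - 265 = 47256$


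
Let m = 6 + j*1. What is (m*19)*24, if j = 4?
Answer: 4560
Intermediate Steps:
m = 10 (m = 6 + 4*1 = 6 + 4 = 10)
(m*19)*24 = (10*19)*24 = 190*24 = 4560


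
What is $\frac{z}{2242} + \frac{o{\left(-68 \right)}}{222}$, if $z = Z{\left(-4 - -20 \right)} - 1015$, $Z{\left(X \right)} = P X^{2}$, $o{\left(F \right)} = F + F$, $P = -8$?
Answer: $- \frac{492449}{248862} \approx -1.9788$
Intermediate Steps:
$o{\left(F \right)} = 2 F$
$Z{\left(X \right)} = - 8 X^{2}$
$z = -3063$ ($z = - 8 \left(-4 - -20\right)^{2} - 1015 = - 8 \left(-4 + 20\right)^{2} - 1015 = - 8 \cdot 16^{2} - 1015 = \left(-8\right) 256 - 1015 = -2048 - 1015 = -3063$)
$\frac{z}{2242} + \frac{o{\left(-68 \right)}}{222} = - \frac{3063}{2242} + \frac{2 \left(-68\right)}{222} = \left(-3063\right) \frac{1}{2242} - \frac{68}{111} = - \frac{3063}{2242} - \frac{68}{111} = - \frac{492449}{248862}$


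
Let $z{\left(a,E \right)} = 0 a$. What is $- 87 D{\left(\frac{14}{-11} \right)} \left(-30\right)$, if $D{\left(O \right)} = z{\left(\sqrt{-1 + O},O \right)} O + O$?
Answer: $- \frac{36540}{11} \approx -3321.8$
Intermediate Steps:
$z{\left(a,E \right)} = 0$
$D{\left(O \right)} = O$ ($D{\left(O \right)} = 0 O + O = 0 + O = O$)
$- 87 D{\left(\frac{14}{-11} \right)} \left(-30\right) = - 87 \frac{14}{-11} \left(-30\right) = - 87 \cdot 14 \left(- \frac{1}{11}\right) \left(-30\right) = \left(-87\right) \left(- \frac{14}{11}\right) \left(-30\right) = \frac{1218}{11} \left(-30\right) = - \frac{36540}{11}$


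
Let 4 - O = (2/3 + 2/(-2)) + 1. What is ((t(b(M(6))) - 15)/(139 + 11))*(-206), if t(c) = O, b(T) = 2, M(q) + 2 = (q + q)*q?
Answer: 721/45 ≈ 16.022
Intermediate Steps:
M(q) = -2 + 2*q² (M(q) = -2 + (q + q)*q = -2 + (2*q)*q = -2 + 2*q²)
O = 10/3 (O = 4 - ((2/3 + 2/(-2)) + 1) = 4 - ((2*(⅓) + 2*(-½)) + 1) = 4 - ((⅔ - 1) + 1) = 4 - (-⅓ + 1) = 4 - 1*⅔ = 4 - ⅔ = 10/3 ≈ 3.3333)
t(c) = 10/3
((t(b(M(6))) - 15)/(139 + 11))*(-206) = ((10/3 - 15)/(139 + 11))*(-206) = -35/3/150*(-206) = -35/3*1/150*(-206) = -7/90*(-206) = 721/45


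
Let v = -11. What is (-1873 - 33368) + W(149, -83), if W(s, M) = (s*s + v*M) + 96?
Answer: -12031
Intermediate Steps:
W(s, M) = 96 + s² - 11*M (W(s, M) = (s*s - 11*M) + 96 = (s² - 11*M) + 96 = 96 + s² - 11*M)
(-1873 - 33368) + W(149, -83) = (-1873 - 33368) + (96 + 149² - 11*(-83)) = -35241 + (96 + 22201 + 913) = -35241 + 23210 = -12031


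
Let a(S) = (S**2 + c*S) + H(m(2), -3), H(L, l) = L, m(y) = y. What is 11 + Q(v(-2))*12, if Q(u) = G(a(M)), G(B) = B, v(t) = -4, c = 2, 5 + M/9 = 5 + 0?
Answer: 35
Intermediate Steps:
M = 0 (M = -45 + 9*(5 + 0) = -45 + 9*5 = -45 + 45 = 0)
a(S) = 2 + S**2 + 2*S (a(S) = (S**2 + 2*S) + 2 = 2 + S**2 + 2*S)
Q(u) = 2 (Q(u) = 2 + 0**2 + 2*0 = 2 + 0 + 0 = 2)
11 + Q(v(-2))*12 = 11 + 2*12 = 11 + 24 = 35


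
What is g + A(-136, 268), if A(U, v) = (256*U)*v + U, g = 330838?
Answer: -8999986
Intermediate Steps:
A(U, v) = U + 256*U*v (A(U, v) = 256*U*v + U = U + 256*U*v)
g + A(-136, 268) = 330838 - 136*(1 + 256*268) = 330838 - 136*(1 + 68608) = 330838 - 136*68609 = 330838 - 9330824 = -8999986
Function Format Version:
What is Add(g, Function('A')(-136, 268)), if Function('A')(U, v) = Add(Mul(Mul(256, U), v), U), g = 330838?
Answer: -8999986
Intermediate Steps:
Function('A')(U, v) = Add(U, Mul(256, U, v)) (Function('A')(U, v) = Add(Mul(256, U, v), U) = Add(U, Mul(256, U, v)))
Add(g, Function('A')(-136, 268)) = Add(330838, Mul(-136, Add(1, Mul(256, 268)))) = Add(330838, Mul(-136, Add(1, 68608))) = Add(330838, Mul(-136, 68609)) = Add(330838, -9330824) = -8999986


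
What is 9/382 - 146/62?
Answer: -27607/11842 ≈ -2.3313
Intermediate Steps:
9/382 - 146/62 = 9*(1/382) - 146*1/62 = 9/382 - 73/31 = -27607/11842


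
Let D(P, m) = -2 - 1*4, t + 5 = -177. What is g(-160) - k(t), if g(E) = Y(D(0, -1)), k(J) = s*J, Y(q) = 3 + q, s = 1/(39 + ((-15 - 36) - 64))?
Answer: -205/38 ≈ -5.3947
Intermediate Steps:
t = -182 (t = -5 - 177 = -182)
s = -1/76 (s = 1/(39 + (-51 - 64)) = 1/(39 - 115) = 1/(-76) = -1/76 ≈ -0.013158)
D(P, m) = -6 (D(P, m) = -2 - 4 = -6)
k(J) = -J/76
g(E) = -3 (g(E) = 3 - 6 = -3)
g(-160) - k(t) = -3 - (-1)*(-182)/76 = -3 - 1*91/38 = -3 - 91/38 = -205/38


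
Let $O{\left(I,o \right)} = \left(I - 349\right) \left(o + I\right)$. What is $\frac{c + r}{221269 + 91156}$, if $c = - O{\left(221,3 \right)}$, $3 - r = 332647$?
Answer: $- \frac{303972}{312425} \approx -0.97294$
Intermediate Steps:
$r = -332644$ ($r = 3 - 332647 = -332644$)
$O{\left(I,o \right)} = \left(-349 + I\right) \left(I + o\right)$
$c = 28672$ ($c = - (221^{2} - 77129 - 1047 + 221 \cdot 3) = - (48841 - 77129 - 1047 + 663) = \left(-1\right) \left(-28672\right) = 28672$)
$\frac{c + r}{221269 + 91156} = \frac{28672 - 332644}{221269 + 91156} = - \frac{303972}{312425}$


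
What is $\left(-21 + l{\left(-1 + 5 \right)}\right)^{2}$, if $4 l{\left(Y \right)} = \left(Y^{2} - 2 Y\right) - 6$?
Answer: $\frac{1681}{4} \approx 420.25$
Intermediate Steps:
$l{\left(Y \right)} = - \frac{3}{2} - \frac{Y}{2} + \frac{Y^{2}}{4}$ ($l{\left(Y \right)} = \frac{\left(Y^{2} - 2 Y\right) - 6}{4} = \frac{-6 + Y^{2} - 2 Y}{4} = - \frac{3}{2} - \frac{Y}{2} + \frac{Y^{2}}{4}$)
$\left(-21 + l{\left(-1 + 5 \right)}\right)^{2} = \left(-21 - \left(\frac{3}{2} + \frac{-1 + 5}{2} - \frac{\left(-1 + 5\right)^{2}}{4}\right)\right)^{2} = \left(-21 - \left(\frac{7}{2} - 4\right)\right)^{2} = \left(-21 - - \frac{1}{2}\right)^{2} = \left(-21 + \frac{1}{2}\right)^{2} = \left(- \frac{41}{2}\right)^{2} = \frac{1681}{4}$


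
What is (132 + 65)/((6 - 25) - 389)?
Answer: -197/408 ≈ -0.48284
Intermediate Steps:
(132 + 65)/((6 - 25) - 389) = 197/(-19 - 389) = 197/(-408) = 197*(-1/408) = -197/408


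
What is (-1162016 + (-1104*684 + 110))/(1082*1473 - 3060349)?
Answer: 1917042/1466563 ≈ 1.3072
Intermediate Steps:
(-1162016 + (-1104*684 + 110))/(1082*1473 - 3060349) = (-1162016 + (-755136 + 110))/(1593786 - 3060349) = (-1162016 - 755026)/(-1466563) = -1917042*(-1/1466563) = 1917042/1466563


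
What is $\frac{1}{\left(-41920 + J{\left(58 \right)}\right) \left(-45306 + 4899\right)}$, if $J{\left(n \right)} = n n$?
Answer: $\frac{1}{1557932292} \approx 6.4188 \cdot 10^{-10}$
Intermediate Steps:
$J{\left(n \right)} = n^{2}$
$\frac{1}{\left(-41920 + J{\left(58 \right)}\right) \left(-45306 + 4899\right)} = \frac{1}{\left(-41920 + 58^{2}\right) \left(-45306 + 4899\right)} = \frac{1}{\left(-41920 + 3364\right) \left(-40407\right)} = \frac{1}{\left(-38556\right) \left(-40407\right)} = \frac{1}{1557932292}$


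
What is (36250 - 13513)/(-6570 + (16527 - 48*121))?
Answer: 7579/1383 ≈ 5.4801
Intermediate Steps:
(36250 - 13513)/(-6570 + (16527 - 48*121)) = 22737/(-6570 + (16527 - 1*5808)) = 22737/(-6570 + (16527 - 5808)) = 22737/(-6570 + 10719) = 22737/4149 = 22737*(1/4149) = 7579/1383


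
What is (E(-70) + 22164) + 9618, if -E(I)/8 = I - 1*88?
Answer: 33046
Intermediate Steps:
E(I) = 704 - 8*I (E(I) = -8*(I - 1*88) = -8*(I - 88) = -8*(-88 + I) = 704 - 8*I)
(E(-70) + 22164) + 9618 = ((704 - 8*(-70)) + 22164) + 9618 = ((704 + 560) + 22164) + 9618 = (1264 + 22164) + 9618 = 23428 + 9618 = 33046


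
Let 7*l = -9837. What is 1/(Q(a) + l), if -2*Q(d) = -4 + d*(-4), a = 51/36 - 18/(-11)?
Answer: -462/645497 ≈ -0.00071573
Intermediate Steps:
a = 403/132 (a = 51*(1/36) - 18*(-1/11) = 17/12 + 18/11 = 403/132 ≈ 3.0530)
Q(d) = 2 + 2*d (Q(d) = -(-4 + d*(-4))/2 = -(-4 - 4*d)/2 = 2 + 2*d)
l = -9837/7 (l = (⅐)*(-9837) = -9837/7 ≈ -1405.3)
1/(Q(a) + l) = 1/((2 + 2*(403/132)) - 9837/7) = 1/((2 + 403/66) - 9837/7) = 1/(535/66 - 9837/7) = 1/(-645497/462) = -462/645497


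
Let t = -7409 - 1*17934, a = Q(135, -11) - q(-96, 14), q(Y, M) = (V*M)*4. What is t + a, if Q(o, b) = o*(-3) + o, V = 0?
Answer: -25613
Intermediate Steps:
q(Y, M) = 0 (q(Y, M) = (0*M)*4 = 0*4 = 0)
Q(o, b) = -2*o (Q(o, b) = -3*o + o = -2*o)
a = -270 (a = -2*135 - 1*0 = -270 + 0 = -270)
t = -25343 (t = -7409 - 17934 = -25343)
t + a = -25343 - 270 = -25613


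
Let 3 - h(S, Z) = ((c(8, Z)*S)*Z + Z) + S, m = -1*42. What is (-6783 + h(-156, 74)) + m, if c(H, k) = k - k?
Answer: -6740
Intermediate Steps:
c(H, k) = 0
m = -42
h(S, Z) = 3 - S - Z (h(S, Z) = 3 - (((0*S)*Z + Z) + S) = 3 - ((0*Z + Z) + S) = 3 - ((0 + Z) + S) = 3 - (Z + S) = 3 - (S + Z) = 3 + (-S - Z) = 3 - S - Z)
(-6783 + h(-156, 74)) + m = (-6783 + (3 - 1*(-156) - 1*74)) - 42 = (-6783 + (3 + 156 - 74)) - 42 = (-6783 + 85) - 42 = -6698 - 42 = -6740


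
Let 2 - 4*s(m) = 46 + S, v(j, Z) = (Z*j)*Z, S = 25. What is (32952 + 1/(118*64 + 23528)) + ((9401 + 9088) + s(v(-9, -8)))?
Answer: 1598250151/31080 ≈ 51424.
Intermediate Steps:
v(j, Z) = j*Z**2
s(m) = -69/4 (s(m) = 1/2 - (46 + 25)/4 = 1/2 - 1/4*71 = 1/2 - 71/4 = -69/4)
(32952 + 1/(118*64 + 23528)) + ((9401 + 9088) + s(v(-9, -8))) = (32952 + 1/(118*64 + 23528)) + ((9401 + 9088) - 69/4) = (32952 + 1/(7552 + 23528)) + (18489 - 69/4) = (32952 + 1/31080) + 73887/4 = 1024148161/31080 + 73887/4 = 1598250151/31080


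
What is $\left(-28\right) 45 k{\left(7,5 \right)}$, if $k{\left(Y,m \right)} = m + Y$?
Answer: $-15120$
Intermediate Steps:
$k{\left(Y,m \right)} = Y + m$
$\left(-28\right) 45 k{\left(7,5 \right)} = \left(-28\right) 45 \left(7 + 5\right) = \left(-1260\right) 12 = -15120$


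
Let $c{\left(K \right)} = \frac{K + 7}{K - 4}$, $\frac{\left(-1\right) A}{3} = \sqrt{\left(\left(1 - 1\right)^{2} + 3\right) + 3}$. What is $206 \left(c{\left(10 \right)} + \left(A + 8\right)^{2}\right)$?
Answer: $\frac{74675}{3} - 9888 \sqrt{6} \approx 671.11$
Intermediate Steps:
$A = - 3 \sqrt{6}$ ($A = - 3 \sqrt{\left(\left(1 - 1\right)^{2} + 3\right) + 3} = - 3 \sqrt{\left(0^{2} + 3\right) + 3} = - 3 \sqrt{\left(0 + 3\right) + 3} = - 3 \sqrt{3 + 3} = - 3 \sqrt{6} \approx -7.3485$)
$c{\left(K \right)} = \frac{7 + K}{-4 + K}$
$206 \left(c{\left(10 \right)} + \left(A + 8\right)^{2}\right) = 206 \left(\frac{7 + 10}{-4 + 10} + \left(- 3 \sqrt{6} + 8\right)^{2}\right) = 206 \left(\frac{1}{6} \cdot 17 + \left(8 - 3 \sqrt{6}\right)^{2}\right) = 206 \left(\frac{17}{6} + \left(8 - 3 \sqrt{6}\right)^{2}\right) = \frac{1751}{3} + 206 \left(8 - 3 \sqrt{6}\right)^{2}$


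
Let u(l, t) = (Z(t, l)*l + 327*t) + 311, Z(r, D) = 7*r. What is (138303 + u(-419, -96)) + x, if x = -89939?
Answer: 298851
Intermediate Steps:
u(l, t) = 311 + 327*t + 7*l*t (u(l, t) = ((7*t)*l + 327*t) + 311 = (7*l*t + 327*t) + 311 = (327*t + 7*l*t) + 311 = 311 + 327*t + 7*l*t)
(138303 + u(-419, -96)) + x = (138303 + (311 + 327*(-96) + 7*(-419)*(-96))) - 89939 = (138303 + (311 - 31392 + 281568)) - 89939 = (138303 + 250487) - 89939 = 388790 - 89939 = 298851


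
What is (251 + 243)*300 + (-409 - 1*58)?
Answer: 147733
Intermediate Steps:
(251 + 243)*300 + (-409 - 1*58) = 494*300 + (-409 - 58) = 148200 - 467 = 147733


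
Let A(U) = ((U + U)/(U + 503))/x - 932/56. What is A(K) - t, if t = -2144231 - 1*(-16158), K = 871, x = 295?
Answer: 6037955594879/2837310 ≈ 2.1281e+6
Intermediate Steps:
t = -2128073 (t = -2144231 + 16158 = -2128073)
A(U) = -233/14 + 2*U/(295*(503 + U)) (A(U) = ((U + U)/(U + 503))/295 - 932/56 = ((2*U)/(503 + U))*(1/295) - 932*1/56 = (2*U/(503 + U))*(1/295) - 233/14 = 2*U/(295*(503 + U)) - 233/14 = -233/14 + 2*U/(295*(503 + U)))
A(K) - t = (-34573705 - 68707*871)/(4130*(503 + 871)) - 1*(-2128073) = (1/4130)*(-34573705 - 59843797)/1374 + 2128073 = (1/4130)*(1/1374)*(-94417502) + 2128073 = -47208751/2837310 + 2128073 = 6037955594879/2837310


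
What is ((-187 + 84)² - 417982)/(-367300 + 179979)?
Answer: 407373/187321 ≈ 2.1747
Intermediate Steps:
((-187 + 84)² - 417982)/(-367300 + 179979) = ((-103)² - 417982)/(-187321) = (10609 - 417982)*(-1/187321) = -407373*(-1/187321) = 407373/187321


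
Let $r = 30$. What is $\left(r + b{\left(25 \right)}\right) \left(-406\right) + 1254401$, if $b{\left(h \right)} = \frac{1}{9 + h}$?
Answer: $\frac{21117554}{17} \approx 1.2422 \cdot 10^{6}$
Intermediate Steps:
$\left(r + b{\left(25 \right)}\right) \left(-406\right) + 1254401 = \left(30 + \frac{1}{9 + 25}\right) \left(-406\right) + 1254401 = \left(30 + \frac{1}{34}\right) \left(-406\right) + 1254401 = \frac{1021}{34} \left(-406\right) + 1254401 = - \frac{207263}{17} + 1254401 = \frac{21117554}{17}$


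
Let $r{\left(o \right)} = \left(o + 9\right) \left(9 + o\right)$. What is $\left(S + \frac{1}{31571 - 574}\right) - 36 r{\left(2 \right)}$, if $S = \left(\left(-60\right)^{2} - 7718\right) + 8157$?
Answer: $- \frac{9826048}{30997} \approx -317.0$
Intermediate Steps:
$r{\left(o \right)} = \left(9 + o\right)^{2}$ ($r{\left(o \right)} = \left(9 + o\right) \left(9 + o\right) = \left(9 + o\right)^{2}$)
$S = 4039$ ($S = \left(3600 - 7718\right) + 8157 = -4118 + 8157 = 4039$)
$\left(S + \frac{1}{31571 - 574}\right) - 36 r{\left(2 \right)} = \left(4039 + \frac{1}{31571 - 574}\right) - 36 \left(9 + 2\right)^{2} = \left(4039 + \frac{1}{30997}\right) - 36 \cdot 11^{2} = \left(4039 + \frac{1}{30997}\right) - 4356 = \frac{125196884}{30997} - 4356 = - \frac{9826048}{30997}$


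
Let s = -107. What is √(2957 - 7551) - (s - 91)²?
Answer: -39204 + I*√4594 ≈ -39204.0 + 67.779*I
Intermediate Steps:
√(2957 - 7551) - (s - 91)² = √(2957 - 7551) - (-107 - 91)² = √(-4594) - 1*(-198)² = I*√4594 - 1*39204 = I*√4594 - 39204 = -39204 + I*√4594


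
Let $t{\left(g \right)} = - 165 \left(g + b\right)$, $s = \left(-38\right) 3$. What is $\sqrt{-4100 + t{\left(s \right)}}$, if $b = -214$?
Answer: $2 \sqrt{12505} \approx 223.65$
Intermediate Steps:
$s = -114$
$t{\left(g \right)} = 35310 - 165 g$ ($t{\left(g \right)} = - 165 \left(g - 214\right) = - 165 \left(-214 + g\right) = 35310 - 165 g$)
$\sqrt{-4100 + t{\left(s \right)}} = \sqrt{-4100 + \left(35310 - -18810\right)} = \sqrt{-4100 + \left(35310 + 18810\right)} = \sqrt{-4100 + 54120} = \sqrt{50020} = 2 \sqrt{12505}$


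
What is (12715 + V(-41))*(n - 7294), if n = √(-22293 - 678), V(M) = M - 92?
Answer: -91773108 + 12582*I*√22971 ≈ -9.1773e+7 + 1.907e+6*I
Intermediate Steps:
V(M) = -92 + M
n = I*√22971 (n = √(-22971) = I*√22971 ≈ 151.56*I)
(12715 + V(-41))*(n - 7294) = (12715 + (-92 - 41))*(I*√22971 - 7294) = (12715 - 133)*(-7294 + I*√22971) = 12582*(-7294 + I*√22971) = -91773108 + 12582*I*√22971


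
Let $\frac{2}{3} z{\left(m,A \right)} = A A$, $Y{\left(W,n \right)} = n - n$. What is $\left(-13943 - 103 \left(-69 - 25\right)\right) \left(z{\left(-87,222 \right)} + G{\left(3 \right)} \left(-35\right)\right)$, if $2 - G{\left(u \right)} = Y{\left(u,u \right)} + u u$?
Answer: $-316042631$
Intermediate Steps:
$Y{\left(W,n \right)} = 0$
$z{\left(m,A \right)} = \frac{3 A^{2}}{2}$ ($z{\left(m,A \right)} = \frac{3 A A}{2} = \frac{3 A^{2}}{2}$)
$G{\left(u \right)} = 2 - u^{2}$ ($G{\left(u \right)} = 2 - \left(0 + u u\right) = 2 - \left(0 + u^{2}\right) = 2 - u^{2}$)
$\left(-13943 - 103 \left(-69 - 25\right)\right) \left(z{\left(-87,222 \right)} + G{\left(3 \right)} \left(-35\right)\right) = \left(-13943 - 103 \left(-69 - 25\right)\right) \left(\frac{3 \cdot 222^{2}}{2} + \left(2 - 3^{2}\right) \left(-35\right)\right) = \left(-13943 - -9682\right) \left(\frac{3}{2} \cdot 49284 + \left(2 - 9\right) \left(-35\right)\right) = \left(-13943 + 9682\right) \left(73926 + \left(2 - 9\right) \left(-35\right)\right) = - 4261 \left(73926 - -245\right) = - 4261 \left(73926 + 245\right) = \left(-4261\right) 74171 = -316042631$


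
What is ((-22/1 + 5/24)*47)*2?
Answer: -24581/12 ≈ -2048.4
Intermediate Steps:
((-22/1 + 5/24)*47)*2 = ((-22*1 + 5*(1/24))*47)*2 = ((-22 + 5/24)*47)*2 = -523/24*47*2 = -24581/24*2 = -24581/12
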